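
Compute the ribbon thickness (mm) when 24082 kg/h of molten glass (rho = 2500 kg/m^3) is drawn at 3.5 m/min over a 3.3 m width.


Ribbon cross-section from mass balance:
  Volume rate = throughput / density = 24082 / 2500 = 9.6328 m^3/h
  thickness = volume rate / (speed * 60 * width), i.e.
  thickness = throughput / (60 * speed * width * density) * 1000
  thickness = 24082 / (60 * 3.5 * 3.3 * 2500) * 1000 = 13.9 mm

13.9 mm


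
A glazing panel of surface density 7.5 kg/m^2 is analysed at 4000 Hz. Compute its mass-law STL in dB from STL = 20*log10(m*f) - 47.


Mass law: STL = 20 * log10(m * f) - 47
  m * f = 7.5 * 4000 = 30000
  log10(30000) = 4.47712
  STL = 20 * 4.47712 - 47 = 89.5424 - 47 = 42.5 dB

42.5 dB


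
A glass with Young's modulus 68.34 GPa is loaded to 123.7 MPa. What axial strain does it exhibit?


Rearrange E = sigma / epsilon:
  epsilon = sigma / E
  E (MPa) = 68.34 * 1000 = 68340
  epsilon = 123.7 / 68340 = 0.00181

0.00181


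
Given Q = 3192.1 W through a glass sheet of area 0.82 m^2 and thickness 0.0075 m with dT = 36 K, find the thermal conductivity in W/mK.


Fourier's law rearranged: k = Q * t / (A * dT)
  Numerator = 3192.1 * 0.0075 = 23.94075
  Denominator = 0.82 * 36 = 29.52
  k = 23.94075 / 29.52 = 0.811 W/mK

0.811 W/mK


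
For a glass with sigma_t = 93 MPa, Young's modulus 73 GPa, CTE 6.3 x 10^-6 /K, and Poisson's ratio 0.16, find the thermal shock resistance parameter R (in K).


Thermal shock resistance: R = sigma * (1 - nu) / (E * alpha)
  Numerator = 93 * (1 - 0.16) = 78.12
  Denominator = 73 * 1000 * (6.3 x 10^-6) = 0.4599
  R = 78.12 / 0.4599 = 169.9 K

169.9 K


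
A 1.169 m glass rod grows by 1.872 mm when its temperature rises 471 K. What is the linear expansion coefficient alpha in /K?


Rearrange dL = alpha * L0 * dT for alpha:
  alpha = dL / (L0 * dT)
  alpha = (1.872 / 1000) / (1.169 * 471) = 0.0000034 /K = 3.4 x 10^-6 /K

3.4 x 10^-6 /K


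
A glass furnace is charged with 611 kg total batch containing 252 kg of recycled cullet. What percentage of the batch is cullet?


Cullet ratio = (cullet mass / total batch mass) * 100
  Ratio = 252 / 611 * 100 = 41.24%

41.24%


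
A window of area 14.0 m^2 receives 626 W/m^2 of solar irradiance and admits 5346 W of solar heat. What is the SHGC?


Rearrange Q = Area * SHGC * Irradiance:
  SHGC = Q / (Area * Irradiance)
  SHGC = 5346 / (14.0 * 626) = 0.61

0.61


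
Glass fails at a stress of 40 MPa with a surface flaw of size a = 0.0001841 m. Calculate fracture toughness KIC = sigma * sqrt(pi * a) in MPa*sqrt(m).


Fracture toughness: KIC = sigma * sqrt(pi * a)
  pi * a = pi * 0.0001841 = 0.000578367
  sqrt(pi * a) = 0.024049
  KIC = 40 * 0.024049 = 0.962 MPa*sqrt(m)

0.962 MPa*sqrt(m)


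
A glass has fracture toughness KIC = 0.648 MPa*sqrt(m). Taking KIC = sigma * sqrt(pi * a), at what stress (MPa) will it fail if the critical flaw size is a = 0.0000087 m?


Rearrange KIC = sigma * sqrt(pi * a):
  sigma = KIC / sqrt(pi * a)
  sqrt(pi * 0.0000087) = 0.005228
  sigma = 0.648 / 0.005228 = 123.95 MPa

123.95 MPa


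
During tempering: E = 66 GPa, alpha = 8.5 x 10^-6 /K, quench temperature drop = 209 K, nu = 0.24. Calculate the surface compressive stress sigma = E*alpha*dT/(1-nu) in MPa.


Tempering stress: sigma = E * alpha * dT / (1 - nu)
  E (MPa) = 66 * 1000 = 66000
  Numerator = 66000 * (8.5 x 10^-6) * 209 = 117.249
  Denominator = 1 - 0.24 = 0.76
  sigma = 117.249 / 0.76 = 154.3 MPa

154.3 MPa


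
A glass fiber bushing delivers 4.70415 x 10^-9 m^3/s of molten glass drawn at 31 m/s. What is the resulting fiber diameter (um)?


Cross-sectional area from continuity:
  A = Q / v = 4.70415 x 10^-9 / 31 = 1.517468 x 10^-10 m^2
Diameter from circular cross-section:
  d = sqrt(4A / pi) * 10^6 (m -> um)
  d = sqrt(4 * 1.517468 x 10^-10 / pi) * 10^6 = 13.9 um

13.9 um


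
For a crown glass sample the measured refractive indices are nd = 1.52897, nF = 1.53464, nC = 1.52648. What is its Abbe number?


Abbe number formula: Vd = (nd - 1) / (nF - nC)
  nd - 1 = 1.52897 - 1 = 0.52897
  nF - nC = 1.53464 - 1.52648 = 0.00816
  Vd = 0.52897 / 0.00816 = 64.82

64.82


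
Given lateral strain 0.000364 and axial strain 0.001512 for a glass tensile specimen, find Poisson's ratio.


Poisson's ratio: nu = lateral strain / axial strain
  nu = 0.000364 / 0.001512 = 0.2407

0.2407


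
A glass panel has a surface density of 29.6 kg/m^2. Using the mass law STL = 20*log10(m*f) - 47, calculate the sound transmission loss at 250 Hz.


Mass law: STL = 20 * log10(m * f) - 47
  m * f = 29.6 * 250 = 7400
  log10(7400) = 3.86923
  STL = 20 * 3.86923 - 47 = 77.3846 - 47 = 30.4 dB

30.4 dB


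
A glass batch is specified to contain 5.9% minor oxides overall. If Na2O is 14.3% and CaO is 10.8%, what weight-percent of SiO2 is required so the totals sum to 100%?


Known pieces sum to 100%:
  SiO2 = 100 - (others + Na2O + CaO)
  SiO2 = 100 - (5.9 + 14.3 + 10.8) = 69.0%

69.0%


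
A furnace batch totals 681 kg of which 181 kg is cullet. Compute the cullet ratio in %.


Cullet ratio = (cullet mass / total batch mass) * 100
  Ratio = 181 / 681 * 100 = 26.58%

26.58%


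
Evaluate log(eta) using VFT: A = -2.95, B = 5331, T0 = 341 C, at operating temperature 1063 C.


VFT equation: log(eta) = A + B / (T - T0)
  T - T0 = 1063 - 341 = 722
  B / (T - T0) = 5331 / 722 = 7.384
  log(eta) = -2.95 + 7.384 = 4.434

4.434


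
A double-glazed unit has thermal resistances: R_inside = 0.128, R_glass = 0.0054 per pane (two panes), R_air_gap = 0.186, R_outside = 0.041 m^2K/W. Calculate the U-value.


Total thermal resistance (series):
  R_total = R_in + R_glass + R_air + R_glass + R_out
  R_total = 0.128 + 0.0054 + 0.186 + 0.0054 + 0.041 = 0.3658 m^2K/W
U-value = 1 / R_total = 1 / 0.3658 = 2.734 W/m^2K

2.734 W/m^2K


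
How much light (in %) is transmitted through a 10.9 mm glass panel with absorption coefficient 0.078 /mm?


Beer-Lambert law: T = exp(-alpha * thickness)
  exponent = -0.078 * 10.9 = -0.8502
  T = exp(-0.8502) = 0.4273
  Percentage = 0.4273 * 100 = 42.73%

42.73%


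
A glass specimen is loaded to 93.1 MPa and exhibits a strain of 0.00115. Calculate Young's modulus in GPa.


Young's modulus: E = stress / strain
  E = 93.1 MPa / 0.00115 = 80956.52 MPa
Convert to GPa: 80956.52 / 1000 = 80.96 GPa

80.96 GPa


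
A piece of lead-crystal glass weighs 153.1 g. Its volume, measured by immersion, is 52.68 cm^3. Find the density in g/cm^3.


Use the definition of density:
  rho = mass / volume
  rho = 153.1 / 52.68 = 2.906 g/cm^3

2.906 g/cm^3


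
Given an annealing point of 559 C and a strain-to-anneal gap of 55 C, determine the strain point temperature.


Strain point = annealing point - difference:
  T_strain = 559 - 55 = 504 C

504 C


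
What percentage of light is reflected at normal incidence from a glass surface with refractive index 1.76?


Fresnel reflectance at normal incidence:
  R = ((n - 1)/(n + 1))^2
  (n - 1)/(n + 1) = (1.76 - 1)/(1.76 + 1) = 0.275362
  R = 0.275362^2 = 0.0758242
  R(%) = 0.0758242 * 100 = 7.582%

7.582%


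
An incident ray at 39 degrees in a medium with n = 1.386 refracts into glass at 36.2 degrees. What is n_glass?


Apply Snell's law: n1 * sin(theta1) = n2 * sin(theta2)
  n2 = n1 * sin(theta1) / sin(theta2)
  sin(39) = 0.62932
  sin(36.2) = 0.590606
  n2 = 1.386 * 0.62932 / 0.590606 = 1.4769

1.4769


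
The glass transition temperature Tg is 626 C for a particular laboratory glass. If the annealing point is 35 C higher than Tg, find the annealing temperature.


The annealing temperature is Tg plus the offset:
  T_anneal = 626 + 35 = 661 C

661 C


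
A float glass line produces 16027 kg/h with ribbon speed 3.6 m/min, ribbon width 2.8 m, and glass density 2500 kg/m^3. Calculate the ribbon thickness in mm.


Ribbon cross-section from mass balance:
  Volume rate = throughput / density = 16027 / 2500 = 6.4108 m^3/h
  thickness = volume rate / (speed * 60 * width), i.e.
  thickness = throughput / (60 * speed * width * density) * 1000
  thickness = 16027 / (60 * 3.6 * 2.8 * 2500) * 1000 = 10.6 mm

10.6 mm


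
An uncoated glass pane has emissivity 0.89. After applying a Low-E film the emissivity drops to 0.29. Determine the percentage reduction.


Percentage reduction = (1 - coated/uncoated) * 100
  Ratio = 0.29 / 0.89 = 0.3258
  Reduction = (1 - 0.3258) * 100 = 67.4%

67.4%


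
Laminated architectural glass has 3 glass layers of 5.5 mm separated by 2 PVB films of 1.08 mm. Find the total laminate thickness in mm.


Total thickness = glass contribution + PVB contribution
  Glass: 3 * 5.5 = 16.5 mm
  PVB: 2 * 1.08 = 2.16 mm
  Total = 16.5 + 2.16 = 18.66 mm

18.66 mm


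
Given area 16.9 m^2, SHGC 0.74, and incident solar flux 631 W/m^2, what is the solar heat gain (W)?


Solar heat gain: Q = Area * SHGC * Irradiance
  Q = 16.9 * 0.74 * 631 = 7891.3 W

7891.3 W


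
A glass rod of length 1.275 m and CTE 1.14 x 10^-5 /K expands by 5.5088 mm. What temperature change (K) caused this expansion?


Rearrange dL = alpha * L0 * dT for dT:
  dT = dL / (alpha * L0)
  dL (m) = 5.5088 / 1000 = 0.0055088
  dT = 0.0055088 / ((1.14 x 10^-5) * 1.275) = 379.0 K

379.0 K


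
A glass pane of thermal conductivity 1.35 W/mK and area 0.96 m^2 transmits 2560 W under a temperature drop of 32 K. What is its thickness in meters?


Fourier's law: t = k * A * dT / Q
  t = 1.35 * 0.96 * 32 / 2560
  t = 41.472 / 2560 = 0.0162 m

0.0162 m


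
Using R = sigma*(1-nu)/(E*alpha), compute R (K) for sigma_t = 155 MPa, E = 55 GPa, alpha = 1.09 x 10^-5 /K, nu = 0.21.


Thermal shock resistance: R = sigma * (1 - nu) / (E * alpha)
  Numerator = 155 * (1 - 0.21) = 122.45
  Denominator = 55 * 1000 * (1.09 x 10^-5) = 0.5995
  R = 122.45 / 0.5995 = 204.3 K

204.3 K


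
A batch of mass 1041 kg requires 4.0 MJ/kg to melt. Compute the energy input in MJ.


Total energy = mass * specific energy
  E = 1041 * 4.0 = 4164 MJ

4164 MJ


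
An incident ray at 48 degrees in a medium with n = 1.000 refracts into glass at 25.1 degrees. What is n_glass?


Apply Snell's law: n1 * sin(theta1) = n2 * sin(theta2)
  n2 = n1 * sin(theta1) / sin(theta2)
  sin(48) = 0.743145
  sin(25.1) = 0.424199
  n2 = 1.000 * 0.743145 / 0.424199 = 1.7519

1.7519


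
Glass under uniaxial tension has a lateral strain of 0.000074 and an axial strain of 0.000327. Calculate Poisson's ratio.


Poisson's ratio: nu = lateral strain / axial strain
  nu = 0.000074 / 0.000327 = 0.2263

0.2263


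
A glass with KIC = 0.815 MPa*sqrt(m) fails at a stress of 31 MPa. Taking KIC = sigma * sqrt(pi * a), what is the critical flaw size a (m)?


Rearrange KIC = sigma * sqrt(pi * a):
  sqrt(pi * a) = KIC / sigma
  sqrt(pi * a) = 0.815 / 31 = 0.02629
  a = (KIC / sigma)^2 / pi
  a = 0.02629^2 / pi = 0.00022 m

0.00022 m


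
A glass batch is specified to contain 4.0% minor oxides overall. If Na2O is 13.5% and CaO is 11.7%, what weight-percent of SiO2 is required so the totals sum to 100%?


Known pieces sum to 100%:
  SiO2 = 100 - (others + Na2O + CaO)
  SiO2 = 100 - (4.0 + 13.5 + 11.7) = 70.8%

70.8%


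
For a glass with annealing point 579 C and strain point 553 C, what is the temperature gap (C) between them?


Gap = T_anneal - T_strain:
  gap = 579 - 553 = 26 C

26 C


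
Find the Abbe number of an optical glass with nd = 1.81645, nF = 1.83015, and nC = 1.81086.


Abbe number formula: Vd = (nd - 1) / (nF - nC)
  nd - 1 = 1.81645 - 1 = 0.81645
  nF - nC = 1.83015 - 1.81086 = 0.01929
  Vd = 0.81645 / 0.01929 = 42.33

42.33


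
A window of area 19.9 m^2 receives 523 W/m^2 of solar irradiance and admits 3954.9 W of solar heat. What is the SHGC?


Rearrange Q = Area * SHGC * Irradiance:
  SHGC = Q / (Area * Irradiance)
  SHGC = 3954.9 / (19.9 * 523) = 0.38

0.38


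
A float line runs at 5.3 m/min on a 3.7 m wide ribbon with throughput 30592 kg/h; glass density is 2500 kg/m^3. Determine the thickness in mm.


Ribbon cross-section from mass balance:
  Volume rate = throughput / density = 30592 / 2500 = 12.2368 m^3/h
  thickness = volume rate / (speed * 60 * width), i.e.
  thickness = throughput / (60 * speed * width * density) * 1000
  thickness = 30592 / (60 * 5.3 * 3.7 * 2500) * 1000 = 10.4 mm

10.4 mm


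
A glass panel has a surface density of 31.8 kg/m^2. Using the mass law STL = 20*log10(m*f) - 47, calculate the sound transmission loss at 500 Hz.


Mass law: STL = 20 * log10(m * f) - 47
  m * f = 31.8 * 500 = 15900
  log10(15900) = 4.2014
  STL = 20 * 4.2014 - 47 = 84.028 - 47 = 37.0 dB

37.0 dB


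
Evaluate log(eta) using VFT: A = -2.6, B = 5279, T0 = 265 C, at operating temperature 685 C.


VFT equation: log(eta) = A + B / (T - T0)
  T - T0 = 685 - 265 = 420
  B / (T - T0) = 5279 / 420 = 12.569
  log(eta) = -2.6 + 12.569 = 9.969

9.969


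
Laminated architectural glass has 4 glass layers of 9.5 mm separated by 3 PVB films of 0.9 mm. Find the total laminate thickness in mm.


Total thickness = glass contribution + PVB contribution
  Glass: 4 * 9.5 = 38.0 mm
  PVB: 3 * 0.9 = 2.7 mm
  Total = 38.0 + 2.7 = 40.7 mm

40.7 mm


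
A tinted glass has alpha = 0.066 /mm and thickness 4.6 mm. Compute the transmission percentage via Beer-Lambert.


Beer-Lambert law: T = exp(-alpha * thickness)
  exponent = -0.066 * 4.6 = -0.3036
  T = exp(-0.3036) = 0.7382
  Percentage = 0.7382 * 100 = 73.82%

73.82%


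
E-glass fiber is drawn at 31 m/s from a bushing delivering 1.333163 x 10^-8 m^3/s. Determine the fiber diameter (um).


Cross-sectional area from continuity:
  A = Q / v = 1.333163 x 10^-8 / 31 = 4.300526 x 10^-10 m^2
Diameter from circular cross-section:
  d = sqrt(4A / pi) * 10^6 (m -> um)
  d = sqrt(4 * 4.300526 x 10^-10 / pi) * 10^6 = 23.4 um

23.4 um


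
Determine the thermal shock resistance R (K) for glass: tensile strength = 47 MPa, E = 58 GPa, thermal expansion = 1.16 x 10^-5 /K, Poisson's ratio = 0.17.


Thermal shock resistance: R = sigma * (1 - nu) / (E * alpha)
  Numerator = 47 * (1 - 0.17) = 39.01
  Denominator = 58 * 1000 * (1.16 x 10^-5) = 0.6728
  R = 39.01 / 0.6728 = 58.0 K

58.0 K


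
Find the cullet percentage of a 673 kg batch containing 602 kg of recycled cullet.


Cullet ratio = (cullet mass / total batch mass) * 100
  Ratio = 602 / 673 * 100 = 89.45%

89.45%


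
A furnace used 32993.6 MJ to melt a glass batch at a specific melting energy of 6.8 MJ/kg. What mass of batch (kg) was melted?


Rearrange E = m * s for m:
  m = E / s
  m = 32993.6 / 6.8 = 4852.0 kg

4852.0 kg


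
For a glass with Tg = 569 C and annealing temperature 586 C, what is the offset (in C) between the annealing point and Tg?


Offset = T_anneal - Tg:
  offset = 586 - 569 = 17 C

17 C


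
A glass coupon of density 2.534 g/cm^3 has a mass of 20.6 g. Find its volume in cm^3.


Rearrange rho = m / V:
  V = m / rho
  V = 20.6 / 2.534 = 8.129 cm^3

8.129 cm^3


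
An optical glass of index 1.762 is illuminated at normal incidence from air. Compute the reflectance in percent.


Fresnel reflectance at normal incidence:
  R = ((n - 1)/(n + 1))^2
  (n - 1)/(n + 1) = (1.762 - 1)/(1.762 + 1) = 0.275887
  R = 0.275887^2 = 0.0761136
  R(%) = 0.0761136 * 100 = 7.611%

7.611%


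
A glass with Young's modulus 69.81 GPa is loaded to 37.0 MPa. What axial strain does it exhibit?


Rearrange E = sigma / epsilon:
  epsilon = sigma / E
  E (MPa) = 69.81 * 1000 = 69810
  epsilon = 37.0 / 69810 = 0.00053

0.00053


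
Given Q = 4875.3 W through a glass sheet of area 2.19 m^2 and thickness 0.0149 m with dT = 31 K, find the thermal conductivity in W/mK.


Fourier's law rearranged: k = Q * t / (A * dT)
  Numerator = 4875.3 * 0.0149 = 72.64197
  Denominator = 2.19 * 31 = 67.89
  k = 72.64197 / 67.89 = 1.07 W/mK

1.07 W/mK


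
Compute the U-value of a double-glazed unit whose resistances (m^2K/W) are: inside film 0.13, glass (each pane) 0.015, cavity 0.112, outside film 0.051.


Total thermal resistance (series):
  R_total = R_in + R_glass + R_air + R_glass + R_out
  R_total = 0.13 + 0.015 + 0.112 + 0.015 + 0.051 = 0.323 m^2K/W
U-value = 1 / R_total = 1 / 0.323 = 3.096 W/m^2K

3.096 W/m^2K


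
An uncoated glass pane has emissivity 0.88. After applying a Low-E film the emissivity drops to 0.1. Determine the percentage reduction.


Percentage reduction = (1 - coated/uncoated) * 100
  Ratio = 0.1 / 0.88 = 0.1136
  Reduction = (1 - 0.1136) * 100 = 88.6%

88.6%


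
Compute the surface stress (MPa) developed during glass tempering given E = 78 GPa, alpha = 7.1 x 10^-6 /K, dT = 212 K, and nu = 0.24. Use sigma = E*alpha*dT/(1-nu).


Tempering stress: sigma = E * alpha * dT / (1 - nu)
  E (MPa) = 78 * 1000 = 78000
  Numerator = 78000 * (7.1 x 10^-6) * 212 = 117.4056
  Denominator = 1 - 0.24 = 0.76
  sigma = 117.4056 / 0.76 = 154.5 MPa

154.5 MPa


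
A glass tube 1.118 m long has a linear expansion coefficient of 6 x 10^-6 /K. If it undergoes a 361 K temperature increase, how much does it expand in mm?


Thermal expansion formula: dL = alpha * L0 * dT
  dL = (6 x 10^-6) * 1.118 * 361 = 0.00242159 m
Convert to mm: 0.00242159 * 1000 = 2.4216 mm

2.4216 mm


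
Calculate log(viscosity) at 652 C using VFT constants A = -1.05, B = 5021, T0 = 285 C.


VFT equation: log(eta) = A + B / (T - T0)
  T - T0 = 652 - 285 = 367
  B / (T - T0) = 5021 / 367 = 13.681
  log(eta) = -1.05 + 13.681 = 12.631

12.631


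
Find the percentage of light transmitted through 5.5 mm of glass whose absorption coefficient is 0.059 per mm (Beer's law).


Beer-Lambert law: T = exp(-alpha * thickness)
  exponent = -0.059 * 5.5 = -0.3245
  T = exp(-0.3245) = 0.7229
  Percentage = 0.7229 * 100 = 72.29%

72.29%


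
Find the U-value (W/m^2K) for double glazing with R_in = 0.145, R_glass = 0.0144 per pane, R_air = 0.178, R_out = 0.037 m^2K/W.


Total thermal resistance (series):
  R_total = R_in + R_glass + R_air + R_glass + R_out
  R_total = 0.145 + 0.0144 + 0.178 + 0.0144 + 0.037 = 0.3888 m^2K/W
U-value = 1 / R_total = 1 / 0.3888 = 2.572 W/m^2K

2.572 W/m^2K


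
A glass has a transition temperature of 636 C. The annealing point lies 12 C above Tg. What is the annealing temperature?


The annealing temperature is Tg plus the offset:
  T_anneal = 636 + 12 = 648 C

648 C


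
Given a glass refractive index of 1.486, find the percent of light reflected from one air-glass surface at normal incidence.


Fresnel reflectance at normal incidence:
  R = ((n - 1)/(n + 1))^2
  (n - 1)/(n + 1) = (1.486 - 1)/(1.486 + 1) = 0.195495
  R = 0.195495^2 = 0.0382183
  R(%) = 0.0382183 * 100 = 3.822%

3.822%


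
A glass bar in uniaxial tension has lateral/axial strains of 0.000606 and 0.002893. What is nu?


Poisson's ratio: nu = lateral strain / axial strain
  nu = 0.000606 / 0.002893 = 0.2095

0.2095


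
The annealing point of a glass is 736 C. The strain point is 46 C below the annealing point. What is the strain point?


Strain point = annealing point - difference:
  T_strain = 736 - 46 = 690 C

690 C


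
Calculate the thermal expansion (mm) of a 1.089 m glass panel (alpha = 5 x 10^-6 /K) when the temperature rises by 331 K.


Thermal expansion formula: dL = alpha * L0 * dT
  dL = (5 x 10^-6) * 1.089 * 331 = 0.0018023 m
Convert to mm: 0.0018023 * 1000 = 1.8023 mm

1.8023 mm


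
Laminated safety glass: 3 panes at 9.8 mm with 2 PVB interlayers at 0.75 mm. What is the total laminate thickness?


Total thickness = glass contribution + PVB contribution
  Glass: 3 * 9.8 = 29.4 mm
  PVB: 2 * 0.75 = 1.5 mm
  Total = 29.4 + 1.5 = 30.9 mm

30.9 mm


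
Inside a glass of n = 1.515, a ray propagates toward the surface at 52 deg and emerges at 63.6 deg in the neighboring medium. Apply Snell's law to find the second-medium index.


Apply Snell's law: n1 * sin(theta1) = n2 * sin(theta2)
  n2 = n1 * sin(theta1) / sin(theta2)
  sin(52) = 0.788011
  sin(63.6) = 0.895712
  n2 = 1.515 * 0.788011 / 0.895712 = 1.3328

1.3328


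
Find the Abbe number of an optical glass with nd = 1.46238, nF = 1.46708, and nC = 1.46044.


Abbe number formula: Vd = (nd - 1) / (nF - nC)
  nd - 1 = 1.46238 - 1 = 0.46238
  nF - nC = 1.46708 - 1.46044 = 0.00664
  Vd = 0.46238 / 0.00664 = 69.64

69.64


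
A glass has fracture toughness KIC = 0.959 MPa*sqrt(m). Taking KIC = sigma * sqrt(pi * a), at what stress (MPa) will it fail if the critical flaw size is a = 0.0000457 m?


Rearrange KIC = sigma * sqrt(pi * a):
  sigma = KIC / sqrt(pi * a)
  sqrt(pi * 0.0000457) = 0.011982
  sigma = 0.959 / 0.011982 = 80.04 MPa

80.04 MPa


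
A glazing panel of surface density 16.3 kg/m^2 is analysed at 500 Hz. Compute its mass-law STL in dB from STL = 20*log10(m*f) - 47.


Mass law: STL = 20 * log10(m * f) - 47
  m * f = 16.3 * 500 = 8150
  log10(8150) = 3.91116
  STL = 20 * 3.91116 - 47 = 78.2232 - 47 = 31.2 dB

31.2 dB


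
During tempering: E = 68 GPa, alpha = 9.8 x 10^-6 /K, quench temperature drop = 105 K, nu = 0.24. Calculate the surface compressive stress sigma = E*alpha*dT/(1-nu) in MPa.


Tempering stress: sigma = E * alpha * dT / (1 - nu)
  E (MPa) = 68 * 1000 = 68000
  Numerator = 68000 * (9.8 x 10^-6) * 105 = 69.972
  Denominator = 1 - 0.24 = 0.76
  sigma = 69.972 / 0.76 = 92.1 MPa

92.1 MPa


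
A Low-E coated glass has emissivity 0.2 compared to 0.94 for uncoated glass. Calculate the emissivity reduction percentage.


Percentage reduction = (1 - coated/uncoated) * 100
  Ratio = 0.2 / 0.94 = 0.2128
  Reduction = (1 - 0.2128) * 100 = 78.7%

78.7%


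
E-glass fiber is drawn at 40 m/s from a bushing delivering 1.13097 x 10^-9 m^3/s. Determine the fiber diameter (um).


Cross-sectional area from continuity:
  A = Q / v = 1.13097 x 10^-9 / 40 = 2.827425 x 10^-11 m^2
Diameter from circular cross-section:
  d = sqrt(4A / pi) * 10^6 (m -> um)
  d = sqrt(4 * 2.827425 x 10^-11 / pi) * 10^6 = 6.0 um

6.0 um


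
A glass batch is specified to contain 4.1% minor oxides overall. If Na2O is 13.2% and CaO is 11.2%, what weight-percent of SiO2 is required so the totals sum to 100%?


Known pieces sum to 100%:
  SiO2 = 100 - (others + Na2O + CaO)
  SiO2 = 100 - (4.1 + 13.2 + 11.2) = 71.5%

71.5%


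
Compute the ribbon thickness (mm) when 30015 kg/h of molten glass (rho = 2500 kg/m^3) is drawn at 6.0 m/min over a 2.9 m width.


Ribbon cross-section from mass balance:
  Volume rate = throughput / density = 30015 / 2500 = 12.006 m^3/h
  thickness = volume rate / (speed * 60 * width), i.e.
  thickness = throughput / (60 * speed * width * density) * 1000
  thickness = 30015 / (60 * 6.0 * 2.9 * 2500) * 1000 = 11.5 mm

11.5 mm


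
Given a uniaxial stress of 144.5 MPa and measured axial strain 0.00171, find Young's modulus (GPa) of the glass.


Young's modulus: E = stress / strain
  E = 144.5 MPa / 0.00171 = 84502.92 MPa
Convert to GPa: 84502.92 / 1000 = 84.5 GPa

84.5 GPa


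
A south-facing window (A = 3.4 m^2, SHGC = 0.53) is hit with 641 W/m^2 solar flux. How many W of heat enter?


Solar heat gain: Q = Area * SHGC * Irradiance
  Q = 3.4 * 0.53 * 641 = 1155.1 W

1155.1 W


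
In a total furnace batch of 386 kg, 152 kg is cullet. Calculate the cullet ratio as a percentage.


Cullet ratio = (cullet mass / total batch mass) * 100
  Ratio = 152 / 386 * 100 = 39.38%

39.38%


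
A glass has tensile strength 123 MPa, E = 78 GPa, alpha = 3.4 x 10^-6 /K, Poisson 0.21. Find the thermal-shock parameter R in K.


Thermal shock resistance: R = sigma * (1 - nu) / (E * alpha)
  Numerator = 123 * (1 - 0.21) = 97.17
  Denominator = 78 * 1000 * (3.4 x 10^-6) = 0.2652
  R = 97.17 / 0.2652 = 366.4 K

366.4 K


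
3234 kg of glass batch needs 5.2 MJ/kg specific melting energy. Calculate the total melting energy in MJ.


Total energy = mass * specific energy
  E = 3234 * 5.2 = 16816.8 MJ

16816.8 MJ


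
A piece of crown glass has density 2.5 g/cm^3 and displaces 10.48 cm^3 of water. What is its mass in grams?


Rearrange rho = m / V:
  m = rho * V
  m = 2.5 * 10.48 = 26.2 g

26.2 g


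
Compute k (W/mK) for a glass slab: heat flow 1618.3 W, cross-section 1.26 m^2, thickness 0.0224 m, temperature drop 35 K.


Fourier's law rearranged: k = Q * t / (A * dT)
  Numerator = 1618.3 * 0.0224 = 36.24992
  Denominator = 1.26 * 35 = 44.1
  k = 36.24992 / 44.1 = 0.822 W/mK

0.822 W/mK


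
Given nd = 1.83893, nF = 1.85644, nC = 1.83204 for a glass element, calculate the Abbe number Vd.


Abbe number formula: Vd = (nd - 1) / (nF - nC)
  nd - 1 = 1.83893 - 1 = 0.83893
  nF - nC = 1.85644 - 1.83204 = 0.0244
  Vd = 0.83893 / 0.0244 = 34.38

34.38


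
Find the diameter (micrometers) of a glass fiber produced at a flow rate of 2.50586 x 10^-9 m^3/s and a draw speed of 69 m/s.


Cross-sectional area from continuity:
  A = Q / v = 2.50586 x 10^-9 / 69 = 3.631681 x 10^-11 m^2
Diameter from circular cross-section:
  d = sqrt(4A / pi) * 10^6 (m -> um)
  d = sqrt(4 * 3.631681 x 10^-11 / pi) * 10^6 = 6.8 um

6.8 um


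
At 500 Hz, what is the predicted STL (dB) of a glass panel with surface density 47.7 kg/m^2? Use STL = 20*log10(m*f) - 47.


Mass law: STL = 20 * log10(m * f) - 47
  m * f = 47.7 * 500 = 23850
  log10(23850) = 4.37749
  STL = 20 * 4.37749 - 47 = 87.5498 - 47 = 40.5 dB

40.5 dB


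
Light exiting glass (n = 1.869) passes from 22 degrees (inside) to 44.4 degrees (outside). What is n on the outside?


Apply Snell's law: n1 * sin(theta1) = n2 * sin(theta2)
  n2 = n1 * sin(theta1) / sin(theta2)
  sin(22) = 0.374607
  sin(44.4) = 0.699663
  n2 = 1.869 * 0.374607 / 0.699663 = 1.0007

1.0007


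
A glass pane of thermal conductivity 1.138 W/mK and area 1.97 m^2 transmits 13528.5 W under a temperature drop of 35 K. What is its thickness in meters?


Fourier's law: t = k * A * dT / Q
  t = 1.138 * 1.97 * 35 / 13528.5
  t = 78.4651 / 13528.5 = 0.0058 m

0.0058 m


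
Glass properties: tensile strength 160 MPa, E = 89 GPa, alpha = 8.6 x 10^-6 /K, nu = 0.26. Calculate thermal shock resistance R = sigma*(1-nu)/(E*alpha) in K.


Thermal shock resistance: R = sigma * (1 - nu) / (E * alpha)
  Numerator = 160 * (1 - 0.26) = 118.4
  Denominator = 89 * 1000 * (8.6 x 10^-6) = 0.7654
  R = 118.4 / 0.7654 = 154.7 K

154.7 K


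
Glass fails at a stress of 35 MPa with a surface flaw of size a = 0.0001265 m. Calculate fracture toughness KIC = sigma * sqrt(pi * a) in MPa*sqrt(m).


Fracture toughness: KIC = sigma * sqrt(pi * a)
  pi * a = pi * 0.0001265 = 0.000397411
  sqrt(pi * a) = 0.019935
  KIC = 35 * 0.019935 = 0.698 MPa*sqrt(m)

0.698 MPa*sqrt(m)


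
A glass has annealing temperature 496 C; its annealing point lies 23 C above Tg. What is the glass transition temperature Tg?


Rearrange T_anneal = Tg + offset for Tg:
  Tg = T_anneal - offset = 496 - 23 = 473 C

473 C


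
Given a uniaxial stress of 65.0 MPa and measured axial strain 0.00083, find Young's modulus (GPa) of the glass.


Young's modulus: E = stress / strain
  E = 65.0 MPa / 0.00083 = 78313.25 MPa
Convert to GPa: 78313.25 / 1000 = 78.31 GPa

78.31 GPa


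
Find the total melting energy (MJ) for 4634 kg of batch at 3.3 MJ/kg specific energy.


Total energy = mass * specific energy
  E = 4634 * 3.3 = 15292.2 MJ

15292.2 MJ


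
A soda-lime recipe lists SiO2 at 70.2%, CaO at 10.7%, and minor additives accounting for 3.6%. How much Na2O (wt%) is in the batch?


Pieces sum to 100%:
  Na2O = 100 - (SiO2 + CaO + others)
  Na2O = 100 - (70.2 + 10.7 + 3.6) = 15.5%

15.5%


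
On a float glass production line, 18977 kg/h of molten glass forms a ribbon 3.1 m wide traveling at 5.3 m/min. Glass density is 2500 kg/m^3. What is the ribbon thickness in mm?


Ribbon cross-section from mass balance:
  Volume rate = throughput / density = 18977 / 2500 = 7.5908 m^3/h
  thickness = volume rate / (speed * 60 * width), i.e.
  thickness = throughput / (60 * speed * width * density) * 1000
  thickness = 18977 / (60 * 5.3 * 3.1 * 2500) * 1000 = 7.7 mm

7.7 mm


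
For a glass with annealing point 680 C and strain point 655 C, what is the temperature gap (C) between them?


Gap = T_anneal - T_strain:
  gap = 680 - 655 = 25 C

25 C


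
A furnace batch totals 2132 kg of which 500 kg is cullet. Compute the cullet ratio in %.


Cullet ratio = (cullet mass / total batch mass) * 100
  Ratio = 500 / 2132 * 100 = 23.45%

23.45%


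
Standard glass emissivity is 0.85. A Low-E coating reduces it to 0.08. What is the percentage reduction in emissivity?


Percentage reduction = (1 - coated/uncoated) * 100
  Ratio = 0.08 / 0.85 = 0.0941
  Reduction = (1 - 0.0941) * 100 = 90.6%

90.6%


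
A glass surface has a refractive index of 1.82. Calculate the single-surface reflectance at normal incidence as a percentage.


Fresnel reflectance at normal incidence:
  R = ((n - 1)/(n + 1))^2
  (n - 1)/(n + 1) = (1.82 - 1)/(1.82 + 1) = 0.29078
  R = 0.29078^2 = 0.084553
  R(%) = 0.084553 * 100 = 8.455%

8.455%


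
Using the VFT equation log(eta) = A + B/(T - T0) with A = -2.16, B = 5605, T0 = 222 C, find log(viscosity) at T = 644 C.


VFT equation: log(eta) = A + B / (T - T0)
  T - T0 = 644 - 222 = 422
  B / (T - T0) = 5605 / 422 = 13.282
  log(eta) = -2.16 + 13.282 = 11.122

11.122


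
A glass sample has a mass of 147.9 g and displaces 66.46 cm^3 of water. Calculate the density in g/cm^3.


Use the definition of density:
  rho = mass / volume
  rho = 147.9 / 66.46 = 2.225 g/cm^3

2.225 g/cm^3


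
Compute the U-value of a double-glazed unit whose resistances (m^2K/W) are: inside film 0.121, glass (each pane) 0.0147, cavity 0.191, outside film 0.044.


Total thermal resistance (series):
  R_total = R_in + R_glass + R_air + R_glass + R_out
  R_total = 0.121 + 0.0147 + 0.191 + 0.0147 + 0.044 = 0.3854 m^2K/W
U-value = 1 / R_total = 1 / 0.3854 = 2.595 W/m^2K

2.595 W/m^2K


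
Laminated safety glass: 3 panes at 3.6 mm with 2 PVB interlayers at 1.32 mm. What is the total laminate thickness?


Total thickness = glass contribution + PVB contribution
  Glass: 3 * 3.6 = 10.8 mm
  PVB: 2 * 1.32 = 2.64 mm
  Total = 10.8 + 2.64 = 13.44 mm

13.44 mm


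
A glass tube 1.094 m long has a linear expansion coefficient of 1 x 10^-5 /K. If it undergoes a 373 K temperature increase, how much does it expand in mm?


Thermal expansion formula: dL = alpha * L0 * dT
  dL = (1 x 10^-5) * 1.094 * 373 = 0.00408062 m
Convert to mm: 0.00408062 * 1000 = 4.0806 mm

4.0806 mm


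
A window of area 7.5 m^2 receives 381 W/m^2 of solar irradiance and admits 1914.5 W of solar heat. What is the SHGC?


Rearrange Q = Area * SHGC * Irradiance:
  SHGC = Q / (Area * Irradiance)
  SHGC = 1914.5 / (7.5 * 381) = 0.67

0.67


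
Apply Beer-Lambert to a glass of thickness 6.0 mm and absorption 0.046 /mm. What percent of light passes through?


Beer-Lambert law: T = exp(-alpha * thickness)
  exponent = -0.046 * 6.0 = -0.276
  T = exp(-0.276) = 0.7588
  Percentage = 0.7588 * 100 = 75.88%

75.88%


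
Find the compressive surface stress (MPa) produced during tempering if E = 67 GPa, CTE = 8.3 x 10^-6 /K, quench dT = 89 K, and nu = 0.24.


Tempering stress: sigma = E * alpha * dT / (1 - nu)
  E (MPa) = 67 * 1000 = 67000
  Numerator = 67000 * (8.3 x 10^-6) * 89 = 49.4929
  Denominator = 1 - 0.24 = 0.76
  sigma = 49.4929 / 0.76 = 65.1 MPa

65.1 MPa


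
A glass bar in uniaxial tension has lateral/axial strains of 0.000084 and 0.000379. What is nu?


Poisson's ratio: nu = lateral strain / axial strain
  nu = 0.000084 / 0.000379 = 0.2216

0.2216


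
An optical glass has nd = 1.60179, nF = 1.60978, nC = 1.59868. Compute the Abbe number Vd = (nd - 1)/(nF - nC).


Abbe number formula: Vd = (nd - 1) / (nF - nC)
  nd - 1 = 1.60179 - 1 = 0.60179
  nF - nC = 1.60978 - 1.59868 = 0.0111
  Vd = 0.60179 / 0.0111 = 54.22

54.22


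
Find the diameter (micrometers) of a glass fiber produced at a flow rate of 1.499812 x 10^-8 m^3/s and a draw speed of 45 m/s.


Cross-sectional area from continuity:
  A = Q / v = 1.499812 x 10^-8 / 45 = 3.332916 x 10^-10 m^2
Diameter from circular cross-section:
  d = sqrt(4A / pi) * 10^6 (m -> um)
  d = sqrt(4 * 3.332916 x 10^-10 / pi) * 10^6 = 20.6 um

20.6 um


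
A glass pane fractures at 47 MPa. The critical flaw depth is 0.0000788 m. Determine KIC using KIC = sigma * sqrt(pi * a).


Fracture toughness: KIC = sigma * sqrt(pi * a)
  pi * a = pi * 0.0000788 = 0.000247558
  sqrt(pi * a) = 0.015734
  KIC = 47 * 0.015734 = 0.739 MPa*sqrt(m)

0.739 MPa*sqrt(m)


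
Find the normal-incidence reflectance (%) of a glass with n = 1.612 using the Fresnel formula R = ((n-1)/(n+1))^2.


Fresnel reflectance at normal incidence:
  R = ((n - 1)/(n + 1))^2
  (n - 1)/(n + 1) = (1.612 - 1)/(1.612 + 1) = 0.234303
  R = 0.234303^2 = 0.0548979
  R(%) = 0.0548979 * 100 = 5.49%

5.49%


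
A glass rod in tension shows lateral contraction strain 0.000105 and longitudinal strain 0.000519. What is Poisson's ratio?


Poisson's ratio: nu = lateral strain / axial strain
  nu = 0.000105 / 0.000519 = 0.2023

0.2023


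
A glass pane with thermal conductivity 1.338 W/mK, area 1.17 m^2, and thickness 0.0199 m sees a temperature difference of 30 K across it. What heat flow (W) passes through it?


Fourier's law: Q = k * A * dT / t
  Q = 1.338 * 1.17 * 30 / 0.0199
  Q = 46.9638 / 0.0199 = 2360 W

2360 W


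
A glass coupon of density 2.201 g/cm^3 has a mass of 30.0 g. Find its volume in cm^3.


Rearrange rho = m / V:
  V = m / rho
  V = 30.0 / 2.201 = 13.63 cm^3

13.63 cm^3


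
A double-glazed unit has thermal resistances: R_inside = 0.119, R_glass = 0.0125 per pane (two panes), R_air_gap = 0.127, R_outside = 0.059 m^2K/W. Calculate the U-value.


Total thermal resistance (series):
  R_total = R_in + R_glass + R_air + R_glass + R_out
  R_total = 0.119 + 0.0125 + 0.127 + 0.0125 + 0.059 = 0.33 m^2K/W
U-value = 1 / R_total = 1 / 0.33 = 3.03 W/m^2K

3.03 W/m^2K


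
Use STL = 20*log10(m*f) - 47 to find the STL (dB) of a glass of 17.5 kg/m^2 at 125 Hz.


Mass law: STL = 20 * log10(m * f) - 47
  m * f = 17.5 * 125 = 2187.5
  log10(2187.5) = 3.33995
  STL = 20 * 3.33995 - 47 = 66.799 - 47 = 19.8 dB

19.8 dB


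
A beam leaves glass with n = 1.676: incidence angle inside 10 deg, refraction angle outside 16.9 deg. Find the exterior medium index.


Apply Snell's law: n1 * sin(theta1) = n2 * sin(theta2)
  n2 = n1 * sin(theta1) / sin(theta2)
  sin(10) = 0.173648
  sin(16.9) = 0.290702
  n2 = 1.676 * 0.173648 / 0.290702 = 1.0011

1.0011


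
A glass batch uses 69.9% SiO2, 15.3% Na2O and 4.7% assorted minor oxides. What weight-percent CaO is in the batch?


Pieces sum to 100%:
  CaO = 100 - (SiO2 + Na2O + others)
  CaO = 100 - (69.9 + 15.3 + 4.7) = 10.1%

10.1%


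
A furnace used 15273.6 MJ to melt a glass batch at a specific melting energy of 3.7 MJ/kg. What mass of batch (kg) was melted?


Rearrange E = m * s for m:
  m = E / s
  m = 15273.6 / 3.7 = 4128.0 kg

4128.0 kg


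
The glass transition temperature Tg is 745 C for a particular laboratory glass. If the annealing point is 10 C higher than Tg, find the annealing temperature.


The annealing temperature is Tg plus the offset:
  T_anneal = 745 + 10 = 755 C

755 C


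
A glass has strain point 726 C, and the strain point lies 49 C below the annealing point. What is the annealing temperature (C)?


T_anneal = T_strain + gap:
  T_anneal = 726 + 49 = 775 C

775 C


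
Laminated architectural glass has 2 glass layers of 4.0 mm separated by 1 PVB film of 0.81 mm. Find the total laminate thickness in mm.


Total thickness = glass contribution + PVB contribution
  Glass: 2 * 4.0 = 8.0 mm
  PVB: 1 * 0.81 = 0.81 mm
  Total = 8.0 + 0.81 = 8.81 mm

8.81 mm


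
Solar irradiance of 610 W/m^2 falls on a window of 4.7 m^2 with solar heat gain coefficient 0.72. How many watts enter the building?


Solar heat gain: Q = Area * SHGC * Irradiance
  Q = 4.7 * 0.72 * 610 = 2064.2 W

2064.2 W


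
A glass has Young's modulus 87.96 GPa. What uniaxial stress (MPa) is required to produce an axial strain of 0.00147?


Rearrange E = sigma / epsilon:
  sigma = E * epsilon
  E (MPa) = 87.96 * 1000 = 87960
  sigma = 87960 * 0.00147 = 129.3 MPa

129.3 MPa


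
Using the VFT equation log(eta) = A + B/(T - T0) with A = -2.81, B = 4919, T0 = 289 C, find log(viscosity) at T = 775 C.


VFT equation: log(eta) = A + B / (T - T0)
  T - T0 = 775 - 289 = 486
  B / (T - T0) = 4919 / 486 = 10.121
  log(eta) = -2.81 + 10.121 = 7.311

7.311


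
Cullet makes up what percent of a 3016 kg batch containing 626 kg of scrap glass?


Cullet ratio = (cullet mass / total batch mass) * 100
  Ratio = 626 / 3016 * 100 = 20.76%

20.76%


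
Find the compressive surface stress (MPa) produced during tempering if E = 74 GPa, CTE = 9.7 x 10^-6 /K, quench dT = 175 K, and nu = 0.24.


Tempering stress: sigma = E * alpha * dT / (1 - nu)
  E (MPa) = 74 * 1000 = 74000
  Numerator = 74000 * (9.7 x 10^-6) * 175 = 125.615
  Denominator = 1 - 0.24 = 0.76
  sigma = 125.615 / 0.76 = 165.3 MPa

165.3 MPa


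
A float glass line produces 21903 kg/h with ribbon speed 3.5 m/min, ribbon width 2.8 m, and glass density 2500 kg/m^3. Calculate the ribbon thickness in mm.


Ribbon cross-section from mass balance:
  Volume rate = throughput / density = 21903 / 2500 = 8.7612 m^3/h
  thickness = volume rate / (speed * 60 * width), i.e.
  thickness = throughput / (60 * speed * width * density) * 1000
  thickness = 21903 / (60 * 3.5 * 2.8 * 2500) * 1000 = 14.9 mm

14.9 mm


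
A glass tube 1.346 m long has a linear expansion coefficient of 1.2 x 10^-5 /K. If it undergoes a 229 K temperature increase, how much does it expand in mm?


Thermal expansion formula: dL = alpha * L0 * dT
  dL = (1.2 x 10^-5) * 1.346 * 229 = 0.00369881 m
Convert to mm: 0.00369881 * 1000 = 3.6988 mm

3.6988 mm


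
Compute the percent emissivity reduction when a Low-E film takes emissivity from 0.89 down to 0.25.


Percentage reduction = (1 - coated/uncoated) * 100
  Ratio = 0.25 / 0.89 = 0.2809
  Reduction = (1 - 0.2809) * 100 = 71.9%

71.9%


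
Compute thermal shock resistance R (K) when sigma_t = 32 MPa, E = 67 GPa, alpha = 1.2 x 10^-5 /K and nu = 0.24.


Thermal shock resistance: R = sigma * (1 - nu) / (E * alpha)
  Numerator = 32 * (1 - 0.24) = 24.32
  Denominator = 67 * 1000 * (1.2 x 10^-5) = 0.804
  R = 24.32 / 0.804 = 30.2 K

30.2 K


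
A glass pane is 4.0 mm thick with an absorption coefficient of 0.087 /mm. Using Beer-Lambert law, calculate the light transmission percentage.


Beer-Lambert law: T = exp(-alpha * thickness)
  exponent = -0.087 * 4.0 = -0.348
  T = exp(-0.348) = 0.7061
  Percentage = 0.7061 * 100 = 70.61%

70.61%


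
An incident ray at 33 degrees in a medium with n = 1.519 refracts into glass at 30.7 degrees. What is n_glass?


Apply Snell's law: n1 * sin(theta1) = n2 * sin(theta2)
  n2 = n1 * sin(theta1) / sin(theta2)
  sin(33) = 0.544639
  sin(30.7) = 0.510543
  n2 = 1.519 * 0.544639 / 0.510543 = 1.6204

1.6204


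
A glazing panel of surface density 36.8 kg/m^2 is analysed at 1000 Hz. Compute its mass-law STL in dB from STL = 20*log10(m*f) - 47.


Mass law: STL = 20 * log10(m * f) - 47
  m * f = 36.8 * 1000 = 36800
  log10(36800) = 4.56585
  STL = 20 * 4.56585 - 47 = 91.317 - 47 = 44.3 dB

44.3 dB


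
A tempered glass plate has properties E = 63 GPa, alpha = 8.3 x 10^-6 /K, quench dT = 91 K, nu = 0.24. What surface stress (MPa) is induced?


Tempering stress: sigma = E * alpha * dT / (1 - nu)
  E (MPa) = 63 * 1000 = 63000
  Numerator = 63000 * (8.3 x 10^-6) * 91 = 47.5839
  Denominator = 1 - 0.24 = 0.76
  sigma = 47.5839 / 0.76 = 62.6 MPa

62.6 MPa


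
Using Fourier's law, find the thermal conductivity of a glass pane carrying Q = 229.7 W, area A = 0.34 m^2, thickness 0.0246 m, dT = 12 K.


Fourier's law rearranged: k = Q * t / (A * dT)
  Numerator = 229.7 * 0.0246 = 5.65062
  Denominator = 0.34 * 12 = 4.08
  k = 5.65062 / 4.08 = 1.385 W/mK

1.385 W/mK
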